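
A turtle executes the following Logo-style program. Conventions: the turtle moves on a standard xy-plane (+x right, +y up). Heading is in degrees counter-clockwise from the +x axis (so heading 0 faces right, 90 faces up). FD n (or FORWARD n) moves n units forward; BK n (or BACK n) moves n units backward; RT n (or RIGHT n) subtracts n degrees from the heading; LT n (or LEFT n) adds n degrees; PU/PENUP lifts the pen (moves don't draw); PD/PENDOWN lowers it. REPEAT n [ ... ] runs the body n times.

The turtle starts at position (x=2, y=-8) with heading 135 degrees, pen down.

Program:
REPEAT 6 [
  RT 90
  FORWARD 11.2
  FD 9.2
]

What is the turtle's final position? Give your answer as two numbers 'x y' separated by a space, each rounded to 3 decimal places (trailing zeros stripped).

Executing turtle program step by step:
Start: pos=(2,-8), heading=135, pen down
REPEAT 6 [
  -- iteration 1/6 --
  RT 90: heading 135 -> 45
  FD 11.2: (2,-8) -> (9.92,-0.08) [heading=45, draw]
  FD 9.2: (9.92,-0.08) -> (16.425,6.425) [heading=45, draw]
  -- iteration 2/6 --
  RT 90: heading 45 -> 315
  FD 11.2: (16.425,6.425) -> (24.345,-1.495) [heading=315, draw]
  FD 9.2: (24.345,-1.495) -> (30.85,-8) [heading=315, draw]
  -- iteration 3/6 --
  RT 90: heading 315 -> 225
  FD 11.2: (30.85,-8) -> (22.93,-15.92) [heading=225, draw]
  FD 9.2: (22.93,-15.92) -> (16.425,-22.425) [heading=225, draw]
  -- iteration 4/6 --
  RT 90: heading 225 -> 135
  FD 11.2: (16.425,-22.425) -> (8.505,-14.505) [heading=135, draw]
  FD 9.2: (8.505,-14.505) -> (2,-8) [heading=135, draw]
  -- iteration 5/6 --
  RT 90: heading 135 -> 45
  FD 11.2: (2,-8) -> (9.92,-0.08) [heading=45, draw]
  FD 9.2: (9.92,-0.08) -> (16.425,6.425) [heading=45, draw]
  -- iteration 6/6 --
  RT 90: heading 45 -> 315
  FD 11.2: (16.425,6.425) -> (24.345,-1.495) [heading=315, draw]
  FD 9.2: (24.345,-1.495) -> (30.85,-8) [heading=315, draw]
]
Final: pos=(30.85,-8), heading=315, 12 segment(s) drawn

Answer: 30.85 -8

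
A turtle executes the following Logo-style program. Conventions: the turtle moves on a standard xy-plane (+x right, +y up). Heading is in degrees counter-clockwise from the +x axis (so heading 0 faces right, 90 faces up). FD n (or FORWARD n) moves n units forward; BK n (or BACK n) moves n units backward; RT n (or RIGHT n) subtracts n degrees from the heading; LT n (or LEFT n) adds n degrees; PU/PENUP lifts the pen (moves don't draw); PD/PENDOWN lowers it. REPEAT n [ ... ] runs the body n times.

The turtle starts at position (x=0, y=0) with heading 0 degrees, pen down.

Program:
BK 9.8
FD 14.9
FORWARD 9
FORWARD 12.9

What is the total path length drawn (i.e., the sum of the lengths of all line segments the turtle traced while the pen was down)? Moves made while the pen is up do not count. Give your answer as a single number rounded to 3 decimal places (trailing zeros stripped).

Answer: 46.6

Derivation:
Executing turtle program step by step:
Start: pos=(0,0), heading=0, pen down
BK 9.8: (0,0) -> (-9.8,0) [heading=0, draw]
FD 14.9: (-9.8,0) -> (5.1,0) [heading=0, draw]
FD 9: (5.1,0) -> (14.1,0) [heading=0, draw]
FD 12.9: (14.1,0) -> (27,0) [heading=0, draw]
Final: pos=(27,0), heading=0, 4 segment(s) drawn

Segment lengths:
  seg 1: (0,0) -> (-9.8,0), length = 9.8
  seg 2: (-9.8,0) -> (5.1,0), length = 14.9
  seg 3: (5.1,0) -> (14.1,0), length = 9
  seg 4: (14.1,0) -> (27,0), length = 12.9
Total = 46.6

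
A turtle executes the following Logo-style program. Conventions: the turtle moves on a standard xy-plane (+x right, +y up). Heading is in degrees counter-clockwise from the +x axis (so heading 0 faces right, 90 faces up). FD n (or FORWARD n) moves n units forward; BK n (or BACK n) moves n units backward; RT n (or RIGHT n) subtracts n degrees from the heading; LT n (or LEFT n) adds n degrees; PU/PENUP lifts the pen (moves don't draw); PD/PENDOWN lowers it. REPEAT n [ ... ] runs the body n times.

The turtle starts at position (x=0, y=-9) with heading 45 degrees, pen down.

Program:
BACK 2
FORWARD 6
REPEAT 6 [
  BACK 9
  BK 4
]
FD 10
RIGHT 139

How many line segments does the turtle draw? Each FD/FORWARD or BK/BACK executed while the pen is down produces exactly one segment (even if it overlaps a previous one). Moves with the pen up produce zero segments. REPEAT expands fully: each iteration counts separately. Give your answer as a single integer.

Answer: 15

Derivation:
Executing turtle program step by step:
Start: pos=(0,-9), heading=45, pen down
BK 2: (0,-9) -> (-1.414,-10.414) [heading=45, draw]
FD 6: (-1.414,-10.414) -> (2.828,-6.172) [heading=45, draw]
REPEAT 6 [
  -- iteration 1/6 --
  BK 9: (2.828,-6.172) -> (-3.536,-12.536) [heading=45, draw]
  BK 4: (-3.536,-12.536) -> (-6.364,-15.364) [heading=45, draw]
  -- iteration 2/6 --
  BK 9: (-6.364,-15.364) -> (-12.728,-21.728) [heading=45, draw]
  BK 4: (-12.728,-21.728) -> (-15.556,-24.556) [heading=45, draw]
  -- iteration 3/6 --
  BK 9: (-15.556,-24.556) -> (-21.92,-30.92) [heading=45, draw]
  BK 4: (-21.92,-30.92) -> (-24.749,-33.749) [heading=45, draw]
  -- iteration 4/6 --
  BK 9: (-24.749,-33.749) -> (-31.113,-40.113) [heading=45, draw]
  BK 4: (-31.113,-40.113) -> (-33.941,-42.941) [heading=45, draw]
  -- iteration 5/6 --
  BK 9: (-33.941,-42.941) -> (-40.305,-49.305) [heading=45, draw]
  BK 4: (-40.305,-49.305) -> (-43.134,-52.134) [heading=45, draw]
  -- iteration 6/6 --
  BK 9: (-43.134,-52.134) -> (-49.497,-58.497) [heading=45, draw]
  BK 4: (-49.497,-58.497) -> (-52.326,-61.326) [heading=45, draw]
]
FD 10: (-52.326,-61.326) -> (-45.255,-54.255) [heading=45, draw]
RT 139: heading 45 -> 266
Final: pos=(-45.255,-54.255), heading=266, 15 segment(s) drawn
Segments drawn: 15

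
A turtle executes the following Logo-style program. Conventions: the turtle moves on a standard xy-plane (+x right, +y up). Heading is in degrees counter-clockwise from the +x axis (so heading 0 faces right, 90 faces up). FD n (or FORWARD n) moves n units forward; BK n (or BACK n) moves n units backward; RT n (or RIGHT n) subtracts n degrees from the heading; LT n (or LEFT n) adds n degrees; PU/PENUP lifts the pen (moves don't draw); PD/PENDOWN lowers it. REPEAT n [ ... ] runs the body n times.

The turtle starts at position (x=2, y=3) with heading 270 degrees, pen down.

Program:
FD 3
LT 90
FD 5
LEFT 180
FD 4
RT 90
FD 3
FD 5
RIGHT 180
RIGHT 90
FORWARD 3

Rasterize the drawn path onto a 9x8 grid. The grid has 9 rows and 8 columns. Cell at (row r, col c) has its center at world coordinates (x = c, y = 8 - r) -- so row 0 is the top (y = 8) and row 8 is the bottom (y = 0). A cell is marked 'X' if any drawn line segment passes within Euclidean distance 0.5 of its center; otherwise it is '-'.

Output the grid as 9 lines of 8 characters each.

Answer: XXXX----
---X----
---X----
---X----
---X----
--XX----
--XX----
--XX----
--XXXXXX

Derivation:
Segment 0: (2,3) -> (2,0)
Segment 1: (2,0) -> (7,-0)
Segment 2: (7,-0) -> (3,0)
Segment 3: (3,0) -> (3,3)
Segment 4: (3,3) -> (3,8)
Segment 5: (3,8) -> (0,8)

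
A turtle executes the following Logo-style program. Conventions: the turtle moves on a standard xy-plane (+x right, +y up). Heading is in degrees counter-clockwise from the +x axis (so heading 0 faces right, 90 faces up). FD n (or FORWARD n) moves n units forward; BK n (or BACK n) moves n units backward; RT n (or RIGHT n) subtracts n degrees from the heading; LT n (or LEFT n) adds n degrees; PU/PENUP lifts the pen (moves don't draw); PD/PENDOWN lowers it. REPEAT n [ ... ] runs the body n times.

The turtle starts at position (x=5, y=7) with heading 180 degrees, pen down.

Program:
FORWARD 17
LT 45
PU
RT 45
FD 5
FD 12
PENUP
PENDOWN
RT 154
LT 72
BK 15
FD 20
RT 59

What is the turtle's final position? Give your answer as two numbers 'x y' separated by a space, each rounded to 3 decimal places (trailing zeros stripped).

Answer: -29.696 11.951

Derivation:
Executing turtle program step by step:
Start: pos=(5,7), heading=180, pen down
FD 17: (5,7) -> (-12,7) [heading=180, draw]
LT 45: heading 180 -> 225
PU: pen up
RT 45: heading 225 -> 180
FD 5: (-12,7) -> (-17,7) [heading=180, move]
FD 12: (-17,7) -> (-29,7) [heading=180, move]
PU: pen up
PD: pen down
RT 154: heading 180 -> 26
LT 72: heading 26 -> 98
BK 15: (-29,7) -> (-26.912,-7.854) [heading=98, draw]
FD 20: (-26.912,-7.854) -> (-29.696,11.951) [heading=98, draw]
RT 59: heading 98 -> 39
Final: pos=(-29.696,11.951), heading=39, 3 segment(s) drawn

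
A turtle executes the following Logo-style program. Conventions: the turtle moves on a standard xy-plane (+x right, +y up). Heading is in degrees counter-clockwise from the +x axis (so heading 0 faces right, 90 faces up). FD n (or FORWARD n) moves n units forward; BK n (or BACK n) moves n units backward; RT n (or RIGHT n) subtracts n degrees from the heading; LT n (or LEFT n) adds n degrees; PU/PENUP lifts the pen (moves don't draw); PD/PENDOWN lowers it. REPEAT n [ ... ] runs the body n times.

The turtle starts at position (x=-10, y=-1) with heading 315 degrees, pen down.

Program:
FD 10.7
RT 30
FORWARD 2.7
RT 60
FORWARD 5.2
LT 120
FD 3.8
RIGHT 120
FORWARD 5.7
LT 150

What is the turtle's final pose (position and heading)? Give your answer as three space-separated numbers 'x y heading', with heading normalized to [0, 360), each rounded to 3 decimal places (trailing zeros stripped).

Answer: -5.772 -19.865 15

Derivation:
Executing turtle program step by step:
Start: pos=(-10,-1), heading=315, pen down
FD 10.7: (-10,-1) -> (-2.434,-8.566) [heading=315, draw]
RT 30: heading 315 -> 285
FD 2.7: (-2.434,-8.566) -> (-1.735,-11.174) [heading=285, draw]
RT 60: heading 285 -> 225
FD 5.2: (-1.735,-11.174) -> (-5.412,-14.851) [heading=225, draw]
LT 120: heading 225 -> 345
FD 3.8: (-5.412,-14.851) -> (-1.742,-15.835) [heading=345, draw]
RT 120: heading 345 -> 225
FD 5.7: (-1.742,-15.835) -> (-5.772,-19.865) [heading=225, draw]
LT 150: heading 225 -> 15
Final: pos=(-5.772,-19.865), heading=15, 5 segment(s) drawn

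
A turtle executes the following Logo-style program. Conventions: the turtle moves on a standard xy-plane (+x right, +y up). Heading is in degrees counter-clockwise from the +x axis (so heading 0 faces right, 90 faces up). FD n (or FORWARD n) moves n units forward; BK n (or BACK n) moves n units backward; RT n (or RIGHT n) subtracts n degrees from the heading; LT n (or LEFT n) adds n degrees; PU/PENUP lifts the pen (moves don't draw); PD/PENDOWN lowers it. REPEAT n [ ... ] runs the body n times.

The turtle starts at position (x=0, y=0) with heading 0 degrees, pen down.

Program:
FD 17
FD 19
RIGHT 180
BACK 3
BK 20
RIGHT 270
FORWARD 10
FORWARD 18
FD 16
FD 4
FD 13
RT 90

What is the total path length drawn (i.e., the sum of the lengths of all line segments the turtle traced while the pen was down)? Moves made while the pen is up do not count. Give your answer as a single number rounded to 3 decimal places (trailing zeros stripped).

Answer: 120

Derivation:
Executing turtle program step by step:
Start: pos=(0,0), heading=0, pen down
FD 17: (0,0) -> (17,0) [heading=0, draw]
FD 19: (17,0) -> (36,0) [heading=0, draw]
RT 180: heading 0 -> 180
BK 3: (36,0) -> (39,0) [heading=180, draw]
BK 20: (39,0) -> (59,0) [heading=180, draw]
RT 270: heading 180 -> 270
FD 10: (59,0) -> (59,-10) [heading=270, draw]
FD 18: (59,-10) -> (59,-28) [heading=270, draw]
FD 16: (59,-28) -> (59,-44) [heading=270, draw]
FD 4: (59,-44) -> (59,-48) [heading=270, draw]
FD 13: (59,-48) -> (59,-61) [heading=270, draw]
RT 90: heading 270 -> 180
Final: pos=(59,-61), heading=180, 9 segment(s) drawn

Segment lengths:
  seg 1: (0,0) -> (17,0), length = 17
  seg 2: (17,0) -> (36,0), length = 19
  seg 3: (36,0) -> (39,0), length = 3
  seg 4: (39,0) -> (59,0), length = 20
  seg 5: (59,0) -> (59,-10), length = 10
  seg 6: (59,-10) -> (59,-28), length = 18
  seg 7: (59,-28) -> (59,-44), length = 16
  seg 8: (59,-44) -> (59,-48), length = 4
  seg 9: (59,-48) -> (59,-61), length = 13
Total = 120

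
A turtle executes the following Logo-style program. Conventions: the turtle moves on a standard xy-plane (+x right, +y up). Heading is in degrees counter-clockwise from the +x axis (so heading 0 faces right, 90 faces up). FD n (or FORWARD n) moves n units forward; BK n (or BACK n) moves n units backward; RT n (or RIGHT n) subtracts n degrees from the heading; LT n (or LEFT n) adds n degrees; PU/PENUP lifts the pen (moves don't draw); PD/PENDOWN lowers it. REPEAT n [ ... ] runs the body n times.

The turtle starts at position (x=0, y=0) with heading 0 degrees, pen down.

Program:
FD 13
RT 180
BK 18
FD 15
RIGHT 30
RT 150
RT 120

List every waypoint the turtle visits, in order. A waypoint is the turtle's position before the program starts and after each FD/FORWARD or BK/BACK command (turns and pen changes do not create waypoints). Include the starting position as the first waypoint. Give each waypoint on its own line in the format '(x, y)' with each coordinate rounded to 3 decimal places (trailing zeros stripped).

Answer: (0, 0)
(13, 0)
(31, 0)
(16, 0)

Derivation:
Executing turtle program step by step:
Start: pos=(0,0), heading=0, pen down
FD 13: (0,0) -> (13,0) [heading=0, draw]
RT 180: heading 0 -> 180
BK 18: (13,0) -> (31,0) [heading=180, draw]
FD 15: (31,0) -> (16,0) [heading=180, draw]
RT 30: heading 180 -> 150
RT 150: heading 150 -> 0
RT 120: heading 0 -> 240
Final: pos=(16,0), heading=240, 3 segment(s) drawn
Waypoints (4 total):
(0, 0)
(13, 0)
(31, 0)
(16, 0)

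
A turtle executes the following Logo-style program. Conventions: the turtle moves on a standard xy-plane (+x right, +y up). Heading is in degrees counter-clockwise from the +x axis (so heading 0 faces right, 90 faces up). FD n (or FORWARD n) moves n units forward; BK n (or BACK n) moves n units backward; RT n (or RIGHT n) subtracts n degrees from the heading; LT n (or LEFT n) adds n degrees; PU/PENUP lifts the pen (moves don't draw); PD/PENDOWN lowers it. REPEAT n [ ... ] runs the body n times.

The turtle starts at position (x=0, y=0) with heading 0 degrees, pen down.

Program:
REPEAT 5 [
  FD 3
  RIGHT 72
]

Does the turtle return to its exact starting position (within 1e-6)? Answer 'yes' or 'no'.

Executing turtle program step by step:
Start: pos=(0,0), heading=0, pen down
REPEAT 5 [
  -- iteration 1/5 --
  FD 3: (0,0) -> (3,0) [heading=0, draw]
  RT 72: heading 0 -> 288
  -- iteration 2/5 --
  FD 3: (3,0) -> (3.927,-2.853) [heading=288, draw]
  RT 72: heading 288 -> 216
  -- iteration 3/5 --
  FD 3: (3.927,-2.853) -> (1.5,-4.617) [heading=216, draw]
  RT 72: heading 216 -> 144
  -- iteration 4/5 --
  FD 3: (1.5,-4.617) -> (-0.927,-2.853) [heading=144, draw]
  RT 72: heading 144 -> 72
  -- iteration 5/5 --
  FD 3: (-0.927,-2.853) -> (0,0) [heading=72, draw]
  RT 72: heading 72 -> 0
]
Final: pos=(0,0), heading=0, 5 segment(s) drawn

Start position: (0, 0)
Final position: (0, 0)
Distance = 0; < 1e-6 -> CLOSED

Answer: yes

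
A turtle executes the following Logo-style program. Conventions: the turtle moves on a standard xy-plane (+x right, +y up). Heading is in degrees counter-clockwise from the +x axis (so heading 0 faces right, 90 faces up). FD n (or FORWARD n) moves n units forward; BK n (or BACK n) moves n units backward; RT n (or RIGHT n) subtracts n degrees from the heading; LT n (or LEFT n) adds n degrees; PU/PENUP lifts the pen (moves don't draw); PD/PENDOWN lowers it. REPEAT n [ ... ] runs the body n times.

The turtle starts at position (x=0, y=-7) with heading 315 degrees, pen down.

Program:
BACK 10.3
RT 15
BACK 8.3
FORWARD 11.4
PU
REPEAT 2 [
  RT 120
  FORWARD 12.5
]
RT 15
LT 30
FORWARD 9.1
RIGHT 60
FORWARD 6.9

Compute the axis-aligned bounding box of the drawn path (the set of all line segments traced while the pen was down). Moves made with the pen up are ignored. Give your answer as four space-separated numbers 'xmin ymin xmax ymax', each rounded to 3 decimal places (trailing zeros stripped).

Executing turtle program step by step:
Start: pos=(0,-7), heading=315, pen down
BK 10.3: (0,-7) -> (-7.283,0.283) [heading=315, draw]
RT 15: heading 315 -> 300
BK 8.3: (-7.283,0.283) -> (-11.433,7.471) [heading=300, draw]
FD 11.4: (-11.433,7.471) -> (-5.733,-2.401) [heading=300, draw]
PU: pen up
REPEAT 2 [
  -- iteration 1/2 --
  RT 120: heading 300 -> 180
  FD 12.5: (-5.733,-2.401) -> (-18.233,-2.401) [heading=180, move]
  -- iteration 2/2 --
  RT 120: heading 180 -> 60
  FD 12.5: (-18.233,-2.401) -> (-11.983,8.424) [heading=60, move]
]
RT 15: heading 60 -> 45
LT 30: heading 45 -> 75
FD 9.1: (-11.983,8.424) -> (-9.628,17.214) [heading=75, move]
RT 60: heading 75 -> 15
FD 6.9: (-9.628,17.214) -> (-2.963,19) [heading=15, move]
Final: pos=(-2.963,19), heading=15, 3 segment(s) drawn

Segment endpoints: x in {-11.433, -7.283, -5.733, 0}, y in {-7, -2.401, 0.283, 7.471}
xmin=-11.433, ymin=-7, xmax=0, ymax=7.471

Answer: -11.433 -7 0 7.471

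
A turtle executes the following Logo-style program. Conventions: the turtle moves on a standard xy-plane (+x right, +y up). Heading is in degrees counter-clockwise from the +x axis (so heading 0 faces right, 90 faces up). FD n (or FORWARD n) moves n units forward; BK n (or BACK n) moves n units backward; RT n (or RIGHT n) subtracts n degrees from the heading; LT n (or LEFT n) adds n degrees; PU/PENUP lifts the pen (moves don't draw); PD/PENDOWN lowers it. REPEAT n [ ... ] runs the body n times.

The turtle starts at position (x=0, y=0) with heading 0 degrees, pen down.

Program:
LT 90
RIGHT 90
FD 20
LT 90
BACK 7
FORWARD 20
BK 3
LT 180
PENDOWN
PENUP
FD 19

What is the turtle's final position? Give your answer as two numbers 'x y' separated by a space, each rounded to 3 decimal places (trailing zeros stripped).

Executing turtle program step by step:
Start: pos=(0,0), heading=0, pen down
LT 90: heading 0 -> 90
RT 90: heading 90 -> 0
FD 20: (0,0) -> (20,0) [heading=0, draw]
LT 90: heading 0 -> 90
BK 7: (20,0) -> (20,-7) [heading=90, draw]
FD 20: (20,-7) -> (20,13) [heading=90, draw]
BK 3: (20,13) -> (20,10) [heading=90, draw]
LT 180: heading 90 -> 270
PD: pen down
PU: pen up
FD 19: (20,10) -> (20,-9) [heading=270, move]
Final: pos=(20,-9), heading=270, 4 segment(s) drawn

Answer: 20 -9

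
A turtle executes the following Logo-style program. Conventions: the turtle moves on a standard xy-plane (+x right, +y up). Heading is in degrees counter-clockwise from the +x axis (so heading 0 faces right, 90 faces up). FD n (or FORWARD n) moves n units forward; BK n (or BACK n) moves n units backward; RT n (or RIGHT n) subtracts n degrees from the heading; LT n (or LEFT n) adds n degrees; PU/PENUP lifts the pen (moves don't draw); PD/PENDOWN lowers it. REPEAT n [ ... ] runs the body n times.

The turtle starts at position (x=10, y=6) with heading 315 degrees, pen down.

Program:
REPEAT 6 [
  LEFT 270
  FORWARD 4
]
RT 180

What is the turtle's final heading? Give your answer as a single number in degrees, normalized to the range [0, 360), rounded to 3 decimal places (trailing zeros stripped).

Answer: 315

Derivation:
Executing turtle program step by step:
Start: pos=(10,6), heading=315, pen down
REPEAT 6 [
  -- iteration 1/6 --
  LT 270: heading 315 -> 225
  FD 4: (10,6) -> (7.172,3.172) [heading=225, draw]
  -- iteration 2/6 --
  LT 270: heading 225 -> 135
  FD 4: (7.172,3.172) -> (4.343,6) [heading=135, draw]
  -- iteration 3/6 --
  LT 270: heading 135 -> 45
  FD 4: (4.343,6) -> (7.172,8.828) [heading=45, draw]
  -- iteration 4/6 --
  LT 270: heading 45 -> 315
  FD 4: (7.172,8.828) -> (10,6) [heading=315, draw]
  -- iteration 5/6 --
  LT 270: heading 315 -> 225
  FD 4: (10,6) -> (7.172,3.172) [heading=225, draw]
  -- iteration 6/6 --
  LT 270: heading 225 -> 135
  FD 4: (7.172,3.172) -> (4.343,6) [heading=135, draw]
]
RT 180: heading 135 -> 315
Final: pos=(4.343,6), heading=315, 6 segment(s) drawn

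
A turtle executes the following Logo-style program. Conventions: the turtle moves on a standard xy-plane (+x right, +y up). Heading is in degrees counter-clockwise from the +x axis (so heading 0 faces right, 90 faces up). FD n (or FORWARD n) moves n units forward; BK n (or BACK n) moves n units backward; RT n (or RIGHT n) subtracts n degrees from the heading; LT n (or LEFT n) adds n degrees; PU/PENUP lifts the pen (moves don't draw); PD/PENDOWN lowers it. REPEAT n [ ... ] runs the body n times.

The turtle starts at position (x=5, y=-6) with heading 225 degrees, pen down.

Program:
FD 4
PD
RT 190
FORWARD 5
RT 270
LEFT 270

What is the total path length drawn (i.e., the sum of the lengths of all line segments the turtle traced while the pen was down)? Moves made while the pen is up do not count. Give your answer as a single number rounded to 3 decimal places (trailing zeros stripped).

Answer: 9

Derivation:
Executing turtle program step by step:
Start: pos=(5,-6), heading=225, pen down
FD 4: (5,-6) -> (2.172,-8.828) [heading=225, draw]
PD: pen down
RT 190: heading 225 -> 35
FD 5: (2.172,-8.828) -> (6.267,-5.961) [heading=35, draw]
RT 270: heading 35 -> 125
LT 270: heading 125 -> 35
Final: pos=(6.267,-5.961), heading=35, 2 segment(s) drawn

Segment lengths:
  seg 1: (5,-6) -> (2.172,-8.828), length = 4
  seg 2: (2.172,-8.828) -> (6.267,-5.961), length = 5
Total = 9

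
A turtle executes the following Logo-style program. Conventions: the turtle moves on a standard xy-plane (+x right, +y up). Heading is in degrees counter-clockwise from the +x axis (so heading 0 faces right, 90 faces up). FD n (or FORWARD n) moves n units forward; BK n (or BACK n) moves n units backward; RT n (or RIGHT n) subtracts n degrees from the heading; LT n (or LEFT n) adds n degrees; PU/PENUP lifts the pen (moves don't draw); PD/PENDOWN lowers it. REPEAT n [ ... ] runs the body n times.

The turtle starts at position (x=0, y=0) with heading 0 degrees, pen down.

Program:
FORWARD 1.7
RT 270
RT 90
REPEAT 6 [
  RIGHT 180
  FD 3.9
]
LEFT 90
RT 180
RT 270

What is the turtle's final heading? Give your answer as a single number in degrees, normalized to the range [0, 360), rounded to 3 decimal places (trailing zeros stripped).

Executing turtle program step by step:
Start: pos=(0,0), heading=0, pen down
FD 1.7: (0,0) -> (1.7,0) [heading=0, draw]
RT 270: heading 0 -> 90
RT 90: heading 90 -> 0
REPEAT 6 [
  -- iteration 1/6 --
  RT 180: heading 0 -> 180
  FD 3.9: (1.7,0) -> (-2.2,0) [heading=180, draw]
  -- iteration 2/6 --
  RT 180: heading 180 -> 0
  FD 3.9: (-2.2,0) -> (1.7,0) [heading=0, draw]
  -- iteration 3/6 --
  RT 180: heading 0 -> 180
  FD 3.9: (1.7,0) -> (-2.2,0) [heading=180, draw]
  -- iteration 4/6 --
  RT 180: heading 180 -> 0
  FD 3.9: (-2.2,0) -> (1.7,0) [heading=0, draw]
  -- iteration 5/6 --
  RT 180: heading 0 -> 180
  FD 3.9: (1.7,0) -> (-2.2,0) [heading=180, draw]
  -- iteration 6/6 --
  RT 180: heading 180 -> 0
  FD 3.9: (-2.2,0) -> (1.7,0) [heading=0, draw]
]
LT 90: heading 0 -> 90
RT 180: heading 90 -> 270
RT 270: heading 270 -> 0
Final: pos=(1.7,0), heading=0, 7 segment(s) drawn

Answer: 0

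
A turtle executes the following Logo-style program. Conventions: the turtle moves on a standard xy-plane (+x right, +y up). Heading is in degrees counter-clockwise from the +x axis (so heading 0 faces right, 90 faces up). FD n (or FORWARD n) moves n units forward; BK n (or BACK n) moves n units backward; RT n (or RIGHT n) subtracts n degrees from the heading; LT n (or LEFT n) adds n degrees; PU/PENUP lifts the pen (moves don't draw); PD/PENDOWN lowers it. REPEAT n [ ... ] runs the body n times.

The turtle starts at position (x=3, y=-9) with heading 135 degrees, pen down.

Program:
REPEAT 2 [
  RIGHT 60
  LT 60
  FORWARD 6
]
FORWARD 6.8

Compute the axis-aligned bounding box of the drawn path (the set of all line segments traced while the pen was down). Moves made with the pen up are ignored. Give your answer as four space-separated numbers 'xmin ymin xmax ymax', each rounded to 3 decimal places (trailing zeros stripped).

Answer: -10.294 -9 3 4.294

Derivation:
Executing turtle program step by step:
Start: pos=(3,-9), heading=135, pen down
REPEAT 2 [
  -- iteration 1/2 --
  RT 60: heading 135 -> 75
  LT 60: heading 75 -> 135
  FD 6: (3,-9) -> (-1.243,-4.757) [heading=135, draw]
  -- iteration 2/2 --
  RT 60: heading 135 -> 75
  LT 60: heading 75 -> 135
  FD 6: (-1.243,-4.757) -> (-5.485,-0.515) [heading=135, draw]
]
FD 6.8: (-5.485,-0.515) -> (-10.294,4.294) [heading=135, draw]
Final: pos=(-10.294,4.294), heading=135, 3 segment(s) drawn

Segment endpoints: x in {-10.294, -5.485, -1.243, 3}, y in {-9, -4.757, -0.515, 4.294}
xmin=-10.294, ymin=-9, xmax=3, ymax=4.294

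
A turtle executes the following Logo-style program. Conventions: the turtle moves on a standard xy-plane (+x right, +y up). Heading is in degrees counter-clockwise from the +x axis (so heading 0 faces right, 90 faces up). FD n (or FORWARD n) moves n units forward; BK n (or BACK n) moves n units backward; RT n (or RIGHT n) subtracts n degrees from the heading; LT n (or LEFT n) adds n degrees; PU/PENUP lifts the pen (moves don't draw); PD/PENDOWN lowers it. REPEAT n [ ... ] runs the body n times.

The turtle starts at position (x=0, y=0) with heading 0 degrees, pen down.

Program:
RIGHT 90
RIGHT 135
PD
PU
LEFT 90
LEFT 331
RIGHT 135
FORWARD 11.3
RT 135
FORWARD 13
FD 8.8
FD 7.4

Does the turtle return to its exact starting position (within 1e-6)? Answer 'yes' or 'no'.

Executing turtle program step by step:
Start: pos=(0,0), heading=0, pen down
RT 90: heading 0 -> 270
RT 135: heading 270 -> 135
PD: pen down
PU: pen up
LT 90: heading 135 -> 225
LT 331: heading 225 -> 196
RT 135: heading 196 -> 61
FD 11.3: (0,0) -> (5.478,9.883) [heading=61, move]
RT 135: heading 61 -> 286
FD 13: (5.478,9.883) -> (9.062,-2.613) [heading=286, move]
FD 8.8: (9.062,-2.613) -> (11.487,-11.072) [heading=286, move]
FD 7.4: (11.487,-11.072) -> (13.527,-18.186) [heading=286, move]
Final: pos=(13.527,-18.186), heading=286, 0 segment(s) drawn

Start position: (0, 0)
Final position: (13.527, -18.186)
Distance = 22.665; >= 1e-6 -> NOT closed

Answer: no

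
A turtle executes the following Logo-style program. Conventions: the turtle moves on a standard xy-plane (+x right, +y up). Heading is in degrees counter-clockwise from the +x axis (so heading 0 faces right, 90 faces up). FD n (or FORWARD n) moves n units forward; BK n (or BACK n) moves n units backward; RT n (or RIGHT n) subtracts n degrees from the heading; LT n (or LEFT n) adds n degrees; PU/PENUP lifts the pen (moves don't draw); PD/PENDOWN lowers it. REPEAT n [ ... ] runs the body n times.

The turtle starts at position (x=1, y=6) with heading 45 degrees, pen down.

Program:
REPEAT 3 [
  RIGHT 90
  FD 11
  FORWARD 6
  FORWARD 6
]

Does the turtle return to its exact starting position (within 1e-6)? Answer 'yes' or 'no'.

Executing turtle program step by step:
Start: pos=(1,6), heading=45, pen down
REPEAT 3 [
  -- iteration 1/3 --
  RT 90: heading 45 -> 315
  FD 11: (1,6) -> (8.778,-1.778) [heading=315, draw]
  FD 6: (8.778,-1.778) -> (13.021,-6.021) [heading=315, draw]
  FD 6: (13.021,-6.021) -> (17.263,-10.263) [heading=315, draw]
  -- iteration 2/3 --
  RT 90: heading 315 -> 225
  FD 11: (17.263,-10.263) -> (9.485,-18.042) [heading=225, draw]
  FD 6: (9.485,-18.042) -> (5.243,-22.284) [heading=225, draw]
  FD 6: (5.243,-22.284) -> (1,-26.527) [heading=225, draw]
  -- iteration 3/3 --
  RT 90: heading 225 -> 135
  FD 11: (1,-26.527) -> (-6.778,-18.749) [heading=135, draw]
  FD 6: (-6.778,-18.749) -> (-11.021,-14.506) [heading=135, draw]
  FD 6: (-11.021,-14.506) -> (-15.263,-10.263) [heading=135, draw]
]
Final: pos=(-15.263,-10.263), heading=135, 9 segment(s) drawn

Start position: (1, 6)
Final position: (-15.263, -10.263)
Distance = 23; >= 1e-6 -> NOT closed

Answer: no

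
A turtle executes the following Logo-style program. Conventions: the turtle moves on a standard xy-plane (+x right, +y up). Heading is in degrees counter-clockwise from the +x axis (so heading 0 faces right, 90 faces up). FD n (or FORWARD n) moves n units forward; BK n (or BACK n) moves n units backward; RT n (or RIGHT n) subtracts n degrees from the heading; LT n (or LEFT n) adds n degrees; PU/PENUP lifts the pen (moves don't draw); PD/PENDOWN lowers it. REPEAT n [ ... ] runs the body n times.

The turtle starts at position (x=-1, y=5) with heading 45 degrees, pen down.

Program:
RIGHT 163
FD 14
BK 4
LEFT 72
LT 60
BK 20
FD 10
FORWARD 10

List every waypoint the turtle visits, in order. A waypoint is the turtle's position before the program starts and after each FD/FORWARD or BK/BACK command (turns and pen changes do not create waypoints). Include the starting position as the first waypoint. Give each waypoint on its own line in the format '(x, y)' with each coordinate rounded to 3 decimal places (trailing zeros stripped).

Answer: (-1, 5)
(-7.573, -7.361)
(-5.695, -3.829)
(-25.101, -8.668)
(-15.398, -6.249)
(-5.695, -3.829)

Derivation:
Executing turtle program step by step:
Start: pos=(-1,5), heading=45, pen down
RT 163: heading 45 -> 242
FD 14: (-1,5) -> (-7.573,-7.361) [heading=242, draw]
BK 4: (-7.573,-7.361) -> (-5.695,-3.829) [heading=242, draw]
LT 72: heading 242 -> 314
LT 60: heading 314 -> 14
BK 20: (-5.695,-3.829) -> (-25.101,-8.668) [heading=14, draw]
FD 10: (-25.101,-8.668) -> (-15.398,-6.249) [heading=14, draw]
FD 10: (-15.398,-6.249) -> (-5.695,-3.829) [heading=14, draw]
Final: pos=(-5.695,-3.829), heading=14, 5 segment(s) drawn
Waypoints (6 total):
(-1, 5)
(-7.573, -7.361)
(-5.695, -3.829)
(-25.101, -8.668)
(-15.398, -6.249)
(-5.695, -3.829)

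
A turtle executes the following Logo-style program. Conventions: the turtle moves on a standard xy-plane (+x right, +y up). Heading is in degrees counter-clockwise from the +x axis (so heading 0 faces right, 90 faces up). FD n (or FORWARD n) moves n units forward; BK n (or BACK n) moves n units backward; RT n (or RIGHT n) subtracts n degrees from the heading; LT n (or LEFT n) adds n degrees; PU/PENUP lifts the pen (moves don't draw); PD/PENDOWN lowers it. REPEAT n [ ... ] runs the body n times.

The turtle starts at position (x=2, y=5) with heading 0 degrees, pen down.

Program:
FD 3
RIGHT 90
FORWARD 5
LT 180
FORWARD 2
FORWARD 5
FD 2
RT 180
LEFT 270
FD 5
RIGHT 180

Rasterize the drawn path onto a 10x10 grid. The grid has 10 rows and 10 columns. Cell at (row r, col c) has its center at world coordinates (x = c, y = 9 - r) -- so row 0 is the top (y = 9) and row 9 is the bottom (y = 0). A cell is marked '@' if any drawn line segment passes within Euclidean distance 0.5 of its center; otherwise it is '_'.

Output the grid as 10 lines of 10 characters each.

Answer: @@@@@@____
_____@____
_____@____
_____@____
__@@@@____
_____@____
_____@____
_____@____
_____@____
_____@____

Derivation:
Segment 0: (2,5) -> (5,5)
Segment 1: (5,5) -> (5,0)
Segment 2: (5,0) -> (5,2)
Segment 3: (5,2) -> (5,7)
Segment 4: (5,7) -> (5,9)
Segment 5: (5,9) -> (0,9)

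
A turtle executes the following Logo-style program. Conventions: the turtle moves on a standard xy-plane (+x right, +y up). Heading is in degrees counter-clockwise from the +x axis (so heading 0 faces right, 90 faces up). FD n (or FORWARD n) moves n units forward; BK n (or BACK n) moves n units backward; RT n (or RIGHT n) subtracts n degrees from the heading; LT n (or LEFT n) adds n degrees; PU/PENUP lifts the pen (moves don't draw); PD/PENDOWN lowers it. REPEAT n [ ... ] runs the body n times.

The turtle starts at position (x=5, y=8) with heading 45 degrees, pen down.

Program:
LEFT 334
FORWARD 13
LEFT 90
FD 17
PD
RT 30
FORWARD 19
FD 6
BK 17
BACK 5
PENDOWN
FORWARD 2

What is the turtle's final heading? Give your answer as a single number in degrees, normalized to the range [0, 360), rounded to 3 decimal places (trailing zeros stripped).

Answer: 79

Derivation:
Executing turtle program step by step:
Start: pos=(5,8), heading=45, pen down
LT 334: heading 45 -> 19
FD 13: (5,8) -> (17.292,12.232) [heading=19, draw]
LT 90: heading 19 -> 109
FD 17: (17.292,12.232) -> (11.757,28.306) [heading=109, draw]
PD: pen down
RT 30: heading 109 -> 79
FD 19: (11.757,28.306) -> (15.382,46.957) [heading=79, draw]
FD 6: (15.382,46.957) -> (16.527,52.847) [heading=79, draw]
BK 17: (16.527,52.847) -> (13.284,36.159) [heading=79, draw]
BK 5: (13.284,36.159) -> (12.33,31.251) [heading=79, draw]
PD: pen down
FD 2: (12.33,31.251) -> (12.711,33.214) [heading=79, draw]
Final: pos=(12.711,33.214), heading=79, 7 segment(s) drawn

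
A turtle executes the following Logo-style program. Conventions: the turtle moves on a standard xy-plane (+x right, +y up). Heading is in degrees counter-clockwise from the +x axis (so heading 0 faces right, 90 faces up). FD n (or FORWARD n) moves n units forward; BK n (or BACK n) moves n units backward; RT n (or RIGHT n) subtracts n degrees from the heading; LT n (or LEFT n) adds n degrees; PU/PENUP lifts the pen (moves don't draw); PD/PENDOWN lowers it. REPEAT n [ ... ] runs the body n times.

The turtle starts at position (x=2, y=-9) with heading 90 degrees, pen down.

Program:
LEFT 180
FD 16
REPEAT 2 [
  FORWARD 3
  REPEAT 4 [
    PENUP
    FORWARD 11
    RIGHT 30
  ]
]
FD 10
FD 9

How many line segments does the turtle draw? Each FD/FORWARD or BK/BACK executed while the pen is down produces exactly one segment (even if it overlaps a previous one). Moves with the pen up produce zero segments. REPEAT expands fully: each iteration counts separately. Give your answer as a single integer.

Executing turtle program step by step:
Start: pos=(2,-9), heading=90, pen down
LT 180: heading 90 -> 270
FD 16: (2,-9) -> (2,-25) [heading=270, draw]
REPEAT 2 [
  -- iteration 1/2 --
  FD 3: (2,-25) -> (2,-28) [heading=270, draw]
  REPEAT 4 [
    -- iteration 1/4 --
    PU: pen up
    FD 11: (2,-28) -> (2,-39) [heading=270, move]
    RT 30: heading 270 -> 240
    -- iteration 2/4 --
    PU: pen up
    FD 11: (2,-39) -> (-3.5,-48.526) [heading=240, move]
    RT 30: heading 240 -> 210
    -- iteration 3/4 --
    PU: pen up
    FD 11: (-3.5,-48.526) -> (-13.026,-54.026) [heading=210, move]
    RT 30: heading 210 -> 180
    -- iteration 4/4 --
    PU: pen up
    FD 11: (-13.026,-54.026) -> (-24.026,-54.026) [heading=180, move]
    RT 30: heading 180 -> 150
  ]
  -- iteration 2/2 --
  FD 3: (-24.026,-54.026) -> (-26.624,-52.526) [heading=150, move]
  REPEAT 4 [
    -- iteration 1/4 --
    PU: pen up
    FD 11: (-26.624,-52.526) -> (-36.151,-47.026) [heading=150, move]
    RT 30: heading 150 -> 120
    -- iteration 2/4 --
    PU: pen up
    FD 11: (-36.151,-47.026) -> (-41.651,-37.5) [heading=120, move]
    RT 30: heading 120 -> 90
    -- iteration 3/4 --
    PU: pen up
    FD 11: (-41.651,-37.5) -> (-41.651,-26.5) [heading=90, move]
    RT 30: heading 90 -> 60
    -- iteration 4/4 --
    PU: pen up
    FD 11: (-41.651,-26.5) -> (-36.151,-16.974) [heading=60, move]
    RT 30: heading 60 -> 30
  ]
]
FD 10: (-36.151,-16.974) -> (-27.49,-11.974) [heading=30, move]
FD 9: (-27.49,-11.974) -> (-19.696,-7.474) [heading=30, move]
Final: pos=(-19.696,-7.474), heading=30, 2 segment(s) drawn
Segments drawn: 2

Answer: 2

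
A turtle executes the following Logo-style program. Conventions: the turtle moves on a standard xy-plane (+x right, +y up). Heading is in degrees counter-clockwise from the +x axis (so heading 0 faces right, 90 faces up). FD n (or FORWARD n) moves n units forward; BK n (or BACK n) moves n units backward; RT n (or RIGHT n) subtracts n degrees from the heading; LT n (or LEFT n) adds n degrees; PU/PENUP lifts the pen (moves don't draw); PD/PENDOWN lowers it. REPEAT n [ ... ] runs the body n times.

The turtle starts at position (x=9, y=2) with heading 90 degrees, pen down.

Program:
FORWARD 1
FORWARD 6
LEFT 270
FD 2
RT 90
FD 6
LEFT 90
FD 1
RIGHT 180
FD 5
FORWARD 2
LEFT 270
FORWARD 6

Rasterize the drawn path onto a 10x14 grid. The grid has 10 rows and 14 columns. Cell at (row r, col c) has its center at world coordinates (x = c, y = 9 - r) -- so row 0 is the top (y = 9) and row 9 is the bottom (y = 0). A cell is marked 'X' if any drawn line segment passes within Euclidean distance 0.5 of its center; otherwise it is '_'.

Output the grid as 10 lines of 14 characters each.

Segment 0: (9,2) -> (9,3)
Segment 1: (9,3) -> (9,9)
Segment 2: (9,9) -> (11,9)
Segment 3: (11,9) -> (11,3)
Segment 4: (11,3) -> (12,3)
Segment 5: (12,3) -> (7,3)
Segment 6: (7,3) -> (5,3)
Segment 7: (5,3) -> (5,9)

Answer: _____X___XXX__
_____X___X_X__
_____X___X_X__
_____X___X_X__
_____X___X_X__
_____X___X_X__
_____XXXXXXXX_
_________X____
______________
______________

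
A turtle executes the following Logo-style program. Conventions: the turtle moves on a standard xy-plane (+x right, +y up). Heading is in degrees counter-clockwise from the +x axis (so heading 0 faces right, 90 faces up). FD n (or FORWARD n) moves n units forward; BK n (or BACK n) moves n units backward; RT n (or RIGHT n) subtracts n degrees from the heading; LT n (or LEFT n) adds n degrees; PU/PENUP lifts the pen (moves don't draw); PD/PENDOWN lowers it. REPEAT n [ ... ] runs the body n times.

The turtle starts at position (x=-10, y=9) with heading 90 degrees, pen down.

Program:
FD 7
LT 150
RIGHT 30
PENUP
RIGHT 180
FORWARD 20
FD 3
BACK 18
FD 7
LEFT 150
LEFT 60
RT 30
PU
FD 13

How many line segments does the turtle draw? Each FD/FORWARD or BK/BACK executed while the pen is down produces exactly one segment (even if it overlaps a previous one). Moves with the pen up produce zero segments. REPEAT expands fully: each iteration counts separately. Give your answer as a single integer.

Answer: 1

Derivation:
Executing turtle program step by step:
Start: pos=(-10,9), heading=90, pen down
FD 7: (-10,9) -> (-10,16) [heading=90, draw]
LT 150: heading 90 -> 240
RT 30: heading 240 -> 210
PU: pen up
RT 180: heading 210 -> 30
FD 20: (-10,16) -> (7.321,26) [heading=30, move]
FD 3: (7.321,26) -> (9.919,27.5) [heading=30, move]
BK 18: (9.919,27.5) -> (-5.67,18.5) [heading=30, move]
FD 7: (-5.67,18.5) -> (0.392,22) [heading=30, move]
LT 150: heading 30 -> 180
LT 60: heading 180 -> 240
RT 30: heading 240 -> 210
PU: pen up
FD 13: (0.392,22) -> (-10.866,15.5) [heading=210, move]
Final: pos=(-10.866,15.5), heading=210, 1 segment(s) drawn
Segments drawn: 1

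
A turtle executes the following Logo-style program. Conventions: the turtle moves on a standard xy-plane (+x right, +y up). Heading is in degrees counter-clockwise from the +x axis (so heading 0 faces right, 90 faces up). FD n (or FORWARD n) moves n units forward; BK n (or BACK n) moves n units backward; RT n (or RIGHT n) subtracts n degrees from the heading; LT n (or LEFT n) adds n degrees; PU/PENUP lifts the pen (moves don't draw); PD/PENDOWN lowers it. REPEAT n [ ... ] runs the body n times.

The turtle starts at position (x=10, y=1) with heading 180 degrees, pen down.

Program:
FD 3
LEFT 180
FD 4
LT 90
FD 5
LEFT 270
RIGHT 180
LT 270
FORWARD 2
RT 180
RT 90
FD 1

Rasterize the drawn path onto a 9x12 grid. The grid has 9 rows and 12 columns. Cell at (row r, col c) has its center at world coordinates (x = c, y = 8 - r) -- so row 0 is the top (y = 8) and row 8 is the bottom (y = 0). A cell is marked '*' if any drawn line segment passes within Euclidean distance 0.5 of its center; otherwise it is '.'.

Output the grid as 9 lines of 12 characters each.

Segment 0: (10,1) -> (7,1)
Segment 1: (7,1) -> (11,1)
Segment 2: (11,1) -> (11,6)
Segment 3: (11,6) -> (11,8)
Segment 4: (11,8) -> (10,8)

Answer: ..........**
...........*
...........*
...........*
...........*
...........*
...........*
.......*****
............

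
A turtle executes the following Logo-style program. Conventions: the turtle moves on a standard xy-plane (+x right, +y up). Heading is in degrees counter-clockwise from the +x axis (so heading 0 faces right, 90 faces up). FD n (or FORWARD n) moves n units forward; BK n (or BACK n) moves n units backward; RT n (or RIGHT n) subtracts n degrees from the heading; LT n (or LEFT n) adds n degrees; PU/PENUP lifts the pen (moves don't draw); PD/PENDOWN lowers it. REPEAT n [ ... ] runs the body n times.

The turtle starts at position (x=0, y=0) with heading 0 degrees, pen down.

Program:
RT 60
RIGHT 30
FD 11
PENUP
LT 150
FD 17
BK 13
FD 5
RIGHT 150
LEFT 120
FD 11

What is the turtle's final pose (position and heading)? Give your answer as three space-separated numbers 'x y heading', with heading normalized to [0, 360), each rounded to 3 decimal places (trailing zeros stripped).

Answer: 14.026 2.294 30

Derivation:
Executing turtle program step by step:
Start: pos=(0,0), heading=0, pen down
RT 60: heading 0 -> 300
RT 30: heading 300 -> 270
FD 11: (0,0) -> (0,-11) [heading=270, draw]
PU: pen up
LT 150: heading 270 -> 60
FD 17: (0,-11) -> (8.5,3.722) [heading=60, move]
BK 13: (8.5,3.722) -> (2,-7.536) [heading=60, move]
FD 5: (2,-7.536) -> (4.5,-3.206) [heading=60, move]
RT 150: heading 60 -> 270
LT 120: heading 270 -> 30
FD 11: (4.5,-3.206) -> (14.026,2.294) [heading=30, move]
Final: pos=(14.026,2.294), heading=30, 1 segment(s) drawn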